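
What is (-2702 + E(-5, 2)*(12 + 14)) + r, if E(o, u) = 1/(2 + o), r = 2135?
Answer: -1727/3 ≈ -575.67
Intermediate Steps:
(-2702 + E(-5, 2)*(12 + 14)) + r = (-2702 + (12 + 14)/(2 - 5)) + 2135 = (-2702 + 26/(-3)) + 2135 = (-2702 - 1/3*26) + 2135 = (-2702 - 26/3) + 2135 = -8132/3 + 2135 = -1727/3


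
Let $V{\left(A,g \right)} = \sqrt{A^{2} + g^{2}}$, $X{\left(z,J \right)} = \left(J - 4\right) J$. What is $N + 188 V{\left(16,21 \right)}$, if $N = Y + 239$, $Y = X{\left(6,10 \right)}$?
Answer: $299 + 188 \sqrt{697} \approx 5262.3$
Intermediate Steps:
$X{\left(z,J \right)} = J \left(-4 + J\right)$ ($X{\left(z,J \right)} = \left(-4 + J\right) J = J \left(-4 + J\right)$)
$Y = 60$ ($Y = 10 \left(-4 + 10\right) = 10 \cdot 6 = 60$)
$N = 299$ ($N = 60 + 239 = 299$)
$N + 188 V{\left(16,21 \right)} = 299 + 188 \sqrt{16^{2} + 21^{2}} = 299 + 188 \sqrt{256 + 441} = 299 + 188 \sqrt{697}$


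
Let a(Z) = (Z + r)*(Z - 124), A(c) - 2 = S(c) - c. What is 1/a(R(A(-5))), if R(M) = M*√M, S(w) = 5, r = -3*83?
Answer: 2717/68550492 + 373*√3/34275246 ≈ 5.8484e-5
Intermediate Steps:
r = -249
A(c) = 7 - c (A(c) = 2 + (5 - c) = 7 - c)
R(M) = M^(3/2)
a(Z) = (-249 + Z)*(-124 + Z) (a(Z) = (Z - 249)*(Z - 124) = (-249 + Z)*(-124 + Z))
1/a(R(A(-5))) = 1/(30876 + ((7 - 1*(-5))^(3/2))² - 373*(7 - 1*(-5))^(3/2)) = 1/(30876 + ((7 + 5)^(3/2))² - 373*(7 + 5)^(3/2)) = 1/(30876 + (12^(3/2))² - 8952*√3) = 1/(30876 + (24*√3)² - 8952*√3) = 1/(30876 + 1728 - 8952*√3) = 1/(32604 - 8952*√3)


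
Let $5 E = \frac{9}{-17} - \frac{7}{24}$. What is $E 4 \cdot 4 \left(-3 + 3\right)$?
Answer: $0$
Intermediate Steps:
$E = - \frac{67}{408}$ ($E = \frac{\frac{9}{-17} - \frac{7}{24}}{5} = \frac{9 \left(- \frac{1}{17}\right) - \frac{7}{24}}{5} = \frac{- \frac{9}{17} - \frac{7}{24}}{5} = \frac{1}{5} \left(- \frac{335}{408}\right) = - \frac{67}{408} \approx -0.16422$)
$E 4 \cdot 4 \left(-3 + 3\right) = \left(- \frac{67}{408}\right) 4 \cdot 4 \left(-3 + 3\right) = - \frac{67 \cdot 4 \cdot 0}{102} = \left(- \frac{67}{102}\right) 0 = 0$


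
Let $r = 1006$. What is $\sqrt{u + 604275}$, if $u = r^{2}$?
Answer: $\sqrt{1616311} \approx 1271.3$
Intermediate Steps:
$u = 1012036$ ($u = 1006^{2} = 1012036$)
$\sqrt{u + 604275} = \sqrt{1012036 + 604275} = \sqrt{1616311}$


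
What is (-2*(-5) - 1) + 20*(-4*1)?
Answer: -71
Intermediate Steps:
(-2*(-5) - 1) + 20*(-4*1) = (10 - 1) + 20*(-4) = 9 - 80 = -71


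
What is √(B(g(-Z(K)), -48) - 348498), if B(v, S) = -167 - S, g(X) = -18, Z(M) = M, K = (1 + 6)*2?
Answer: I*√348617 ≈ 590.44*I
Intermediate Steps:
K = 14 (K = 7*2 = 14)
√(B(g(-Z(K)), -48) - 348498) = √((-167 - 1*(-48)) - 348498) = √((-167 + 48) - 348498) = √(-119 - 348498) = √(-348617) = I*√348617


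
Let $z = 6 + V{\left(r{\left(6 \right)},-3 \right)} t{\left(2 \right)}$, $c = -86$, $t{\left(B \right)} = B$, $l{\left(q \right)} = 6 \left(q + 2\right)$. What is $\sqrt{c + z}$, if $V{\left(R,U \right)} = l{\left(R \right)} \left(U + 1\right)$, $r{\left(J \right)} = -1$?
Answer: $2 i \sqrt{26} \approx 10.198 i$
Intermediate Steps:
$l{\left(q \right)} = 12 + 6 q$ ($l{\left(q \right)} = 6 \left(2 + q\right) = 12 + 6 q$)
$V{\left(R,U \right)} = \left(1 + U\right) \left(12 + 6 R\right)$ ($V{\left(R,U \right)} = \left(12 + 6 R\right) \left(U + 1\right) = \left(12 + 6 R\right) \left(1 + U\right) = \left(1 + U\right) \left(12 + 6 R\right)$)
$z = -18$ ($z = 6 + 6 \left(1 - 3\right) \left(2 - 1\right) 2 = 6 + 6 \left(-2\right) 1 \cdot 2 = 6 - 24 = -18$)
$\sqrt{c + z} = \sqrt{-86 - 18} = \sqrt{-104} = 2 i \sqrt{26}$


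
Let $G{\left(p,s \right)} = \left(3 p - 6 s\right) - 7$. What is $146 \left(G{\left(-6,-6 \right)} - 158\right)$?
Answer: $-21462$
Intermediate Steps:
$G{\left(p,s \right)} = -7 - 6 s + 3 p$ ($G{\left(p,s \right)} = \left(- 6 s + 3 p\right) - 7 = -7 - 6 s + 3 p$)
$146 \left(G{\left(-6,-6 \right)} - 158\right) = 146 \left(\left(-7 - -36 + 3 \left(-6\right)\right) - 158\right) = 146 \left(\left(-7 + 36 - 18\right) - 158\right) = 146 \left(11 - 158\right) = 146 \left(-147\right) = -21462$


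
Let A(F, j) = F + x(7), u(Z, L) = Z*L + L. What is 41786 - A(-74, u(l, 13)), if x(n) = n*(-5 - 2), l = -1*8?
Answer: 41909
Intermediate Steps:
l = -8
u(Z, L) = L + L*Z (u(Z, L) = L*Z + L = L + L*Z)
x(n) = -7*n (x(n) = n*(-7) = -7*n)
A(F, j) = -49 + F (A(F, j) = F - 7*7 = F - 49 = -49 + F)
41786 - A(-74, u(l, 13)) = 41786 - (-49 - 74) = 41786 - 1*(-123) = 41786 + 123 = 41909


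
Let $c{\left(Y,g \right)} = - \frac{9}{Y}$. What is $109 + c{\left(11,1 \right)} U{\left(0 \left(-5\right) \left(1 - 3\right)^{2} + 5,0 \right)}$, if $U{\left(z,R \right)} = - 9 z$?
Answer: $\frac{1604}{11} \approx 145.82$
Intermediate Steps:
$109 + c{\left(11,1 \right)} U{\left(0 \left(-5\right) \left(1 - 3\right)^{2} + 5,0 \right)} = 109 + - \frac{9}{11} \left(- 9 \left(0 \left(-5\right) \left(1 - 3\right)^{2} + 5\right)\right) = 109 + \left(-9\right) \frac{1}{11} \left(- 9 \left(0 \left(-2\right)^{2} + 5\right)\right) = 109 - \frac{9 \left(- 9 \left(0 \cdot 4 + 5\right)\right)}{11} = 109 - \frac{9 \left(- 9 \left(0 + 5\right)\right)}{11} = 109 - \frac{9 \left(\left(-9\right) 5\right)}{11} = 109 - - \frac{405}{11} = 109 + \frac{405}{11} = \frac{1604}{11}$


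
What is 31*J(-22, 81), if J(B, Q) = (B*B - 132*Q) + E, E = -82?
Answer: -318990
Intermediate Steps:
J(B, Q) = -82 + B**2 - 132*Q (J(B, Q) = (B*B - 132*Q) - 82 = (B**2 - 132*Q) - 82 = -82 + B**2 - 132*Q)
31*J(-22, 81) = 31*(-82 + (-22)**2 - 132*81) = 31*(-82 + 484 - 10692) = 31*(-10290) = -318990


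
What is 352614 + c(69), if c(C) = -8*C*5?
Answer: 349854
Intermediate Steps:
c(C) = -40*C
352614 + c(69) = 352614 - 40*69 = 352614 - 2760 = 349854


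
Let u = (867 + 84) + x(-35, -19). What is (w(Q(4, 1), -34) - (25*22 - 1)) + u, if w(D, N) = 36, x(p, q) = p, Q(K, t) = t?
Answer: 403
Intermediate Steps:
u = 916 (u = (867 + 84) - 35 = 951 - 35 = 916)
(w(Q(4, 1), -34) - (25*22 - 1)) + u = (36 - (25*22 - 1)) + 916 = (36 - (550 - 1)) + 916 = (36 - 1*549) + 916 = (36 - 549) + 916 = -513 + 916 = 403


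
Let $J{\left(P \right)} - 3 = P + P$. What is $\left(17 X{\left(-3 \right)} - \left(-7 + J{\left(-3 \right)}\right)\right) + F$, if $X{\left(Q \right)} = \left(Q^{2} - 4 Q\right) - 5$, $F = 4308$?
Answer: $4590$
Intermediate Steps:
$J{\left(P \right)} = 3 + 2 P$ ($J{\left(P \right)} = 3 + \left(P + P\right) = 3 + 2 P$)
$X{\left(Q \right)} = -5 + Q^{2} - 4 Q$
$\left(17 X{\left(-3 \right)} - \left(-7 + J{\left(-3 \right)}\right)\right) + F = \left(17 \left(-5 + \left(-3\right)^{2} - -12\right) + \left(7 - \left(3 + 2 \left(-3\right)\right)\right)\right) + 4308 = \left(17 \left(-5 + 9 + 12\right) + \left(7 - \left(3 - 6\right)\right)\right) + 4308 = \left(17 \cdot 16 + \left(7 - -3\right)\right) + 4308 = \left(272 + \left(7 + 3\right)\right) + 4308 = \left(272 + 10\right) + 4308 = 282 + 4308 = 4590$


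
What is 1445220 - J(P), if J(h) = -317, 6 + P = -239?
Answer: 1445537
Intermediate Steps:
P = -245 (P = -6 - 239 = -245)
1445220 - J(P) = 1445220 - 1*(-317) = 1445220 + 317 = 1445537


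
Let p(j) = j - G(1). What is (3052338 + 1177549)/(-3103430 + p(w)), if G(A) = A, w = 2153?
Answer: -4229887/3101278 ≈ -1.3639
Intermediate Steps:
p(j) = -1 + j (p(j) = j - 1*1 = j - 1 = -1 + j)
(3052338 + 1177549)/(-3103430 + p(w)) = (3052338 + 1177549)/(-3103430 + (-1 + 2153)) = 4229887/(-3103430 + 2152) = 4229887/(-3101278) = 4229887*(-1/3101278) = -4229887/3101278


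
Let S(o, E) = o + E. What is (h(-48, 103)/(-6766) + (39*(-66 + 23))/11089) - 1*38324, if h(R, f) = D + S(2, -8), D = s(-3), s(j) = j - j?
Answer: -110591962324/2885699 ≈ -38324.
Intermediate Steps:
S(o, E) = E + o
s(j) = 0
D = 0
h(R, f) = -6 (h(R, f) = 0 + (-8 + 2) = 0 - 6 = -6)
(h(-48, 103)/(-6766) + (39*(-66 + 23))/11089) - 1*38324 = (-6/(-6766) + (39*(-66 + 23))/11089) - 1*38324 = (-6*(-1/6766) + (39*(-43))*(1/11089)) - 38324 = (3/3383 - 1677*1/11089) - 38324 = (3/3383 - 129/853) - 38324 = -433848/2885699 - 38324 = -110591962324/2885699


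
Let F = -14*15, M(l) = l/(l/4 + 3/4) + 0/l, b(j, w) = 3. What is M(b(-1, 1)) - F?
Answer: 212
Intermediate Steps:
M(l) = l/(3/4 + l/4) (M(l) = l/(l*(1/4) + 3*(1/4)) + 0 = l/(l/4 + 3/4) + 0 = l/(3/4 + l/4) + 0 = l/(3/4 + l/4))
F = -210
M(b(-1, 1)) - F = 4*3/(3 + 3) - 1*(-210) = 4*3/6 + 210 = 4*3*(1/6) + 210 = 2 + 210 = 212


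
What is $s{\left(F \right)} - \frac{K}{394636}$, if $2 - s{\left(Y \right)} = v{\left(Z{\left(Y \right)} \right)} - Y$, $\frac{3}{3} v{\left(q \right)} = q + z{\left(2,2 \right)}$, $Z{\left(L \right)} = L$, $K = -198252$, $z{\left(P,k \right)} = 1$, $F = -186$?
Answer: $\frac{148222}{98659} \approx 1.5024$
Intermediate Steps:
$v{\left(q \right)} = 1 + q$ ($v{\left(q \right)} = q + 1 = 1 + q$)
$s{\left(Y \right)} = 1$ ($s{\left(Y \right)} = 2 - \left(\left(1 + Y\right) - Y\right) = 2 - 1 = 1$)
$s{\left(F \right)} - \frac{K}{394636} = 1 - - \frac{198252}{394636} = 1 - \left(-198252\right) \frac{1}{394636} = 1 - - \frac{49563}{98659} = 1 + \frac{49563}{98659} = \frac{148222}{98659}$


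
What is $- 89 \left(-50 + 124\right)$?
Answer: $-6586$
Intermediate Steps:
$- 89 \left(-50 + 124\right) = \left(-89\right) 74 = -6586$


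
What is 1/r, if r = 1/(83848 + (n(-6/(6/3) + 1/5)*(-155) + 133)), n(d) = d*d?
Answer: 413829/5 ≈ 82766.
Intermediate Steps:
n(d) = d²
r = 5/413829 (r = 1/(83848 + ((-6/(6/3) + 1/5)²*(-155) + 133)) = 1/(83848 + ((-6/(6*(⅓)) + 1*(⅕))²*(-155) + 133)) = 1/(83848 + ((-6/2 + ⅕)²*(-155) + 133)) = 1/(83848 + ((-6*½ + ⅕)²*(-155) + 133)) = 1/(83848 + ((-3 + ⅕)²*(-155) + 133)) = 1/(83848 + ((-14/5)²*(-155) + 133)) = 1/(83848 + ((196/25)*(-155) + 133)) = 1/(83848 + (-6076/5 + 133)) = 1/(83848 - 5411/5) = 1/(413829/5) = 5/413829 ≈ 1.2082e-5)
1/r = 1/(5/413829) = 413829/5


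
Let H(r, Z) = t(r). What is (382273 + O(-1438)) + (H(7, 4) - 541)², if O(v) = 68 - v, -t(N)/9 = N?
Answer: 748595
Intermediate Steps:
t(N) = -9*N
H(r, Z) = -9*r
(382273 + O(-1438)) + (H(7, 4) - 541)² = (382273 + (68 - 1*(-1438))) + (-9*7 - 541)² = (382273 + (68 + 1438)) + (-63 - 541)² = (382273 + 1506) + (-604)² = 383779 + 364816 = 748595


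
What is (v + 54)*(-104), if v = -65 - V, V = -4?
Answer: 728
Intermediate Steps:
v = -61 (v = -65 - 1*(-4) = -65 + 4 = -61)
(v + 54)*(-104) = (-61 + 54)*(-104) = -7*(-104) = 728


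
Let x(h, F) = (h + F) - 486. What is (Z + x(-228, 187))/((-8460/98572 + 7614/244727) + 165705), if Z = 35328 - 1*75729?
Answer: -123414443881904/499667310179601 ≈ -0.24699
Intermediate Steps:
x(h, F) = -486 + F + h (x(h, F) = (F + h) - 486 = -486 + F + h)
Z = -40401 (Z = 35328 - 75729 = -40401)
(Z + x(-228, 187))/((-8460/98572 + 7614/244727) + 165705) = (-40401 + (-486 + 187 - 228))/((-8460/98572 + 7614/244727) + 165705) = (-40401 - 527)/((-8460*1/98572 + 7614*(1/244727)) + 165705) = -40928/((-2115/24643 + 7614/244727) + 165705) = -40928/(-329965803/6030807461 + 165705) = -40928/999334620359202/6030807461 = -40928*6030807461/999334620359202 = -123414443881904/499667310179601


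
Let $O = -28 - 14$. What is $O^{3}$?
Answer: $-74088$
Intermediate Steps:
$O = -42$ ($O = -28 - 14 = -42$)
$O^{3} = \left(-42\right)^{3} = -74088$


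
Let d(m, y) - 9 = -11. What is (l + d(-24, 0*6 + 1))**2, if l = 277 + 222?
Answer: 247009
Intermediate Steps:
l = 499
d(m, y) = -2 (d(m, y) = 9 - 11 = -2)
(l + d(-24, 0*6 + 1))**2 = (499 - 2)**2 = 497**2 = 247009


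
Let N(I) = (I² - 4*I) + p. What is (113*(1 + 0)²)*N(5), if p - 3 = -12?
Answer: -452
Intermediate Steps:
p = -9 (p = 3 - 12 = -9)
N(I) = -9 + I² - 4*I (N(I) = (I² - 4*I) - 9 = -9 + I² - 4*I)
(113*(1 + 0)²)*N(5) = (113*(1 + 0)²)*(-9 + 5² - 4*5) = (113*1²)*(-9 + 25 - 20) = (113*1)*(-4) = 113*(-4) = -452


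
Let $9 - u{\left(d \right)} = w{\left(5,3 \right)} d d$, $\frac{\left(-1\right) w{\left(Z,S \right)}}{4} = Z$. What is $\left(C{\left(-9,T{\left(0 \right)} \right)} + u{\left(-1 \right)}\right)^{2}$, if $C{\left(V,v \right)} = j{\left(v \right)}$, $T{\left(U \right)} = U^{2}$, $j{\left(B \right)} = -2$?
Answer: $729$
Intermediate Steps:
$w{\left(Z,S \right)} = - 4 Z$
$u{\left(d \right)} = 9 + 20 d^{2}$ ($u{\left(d \right)} = 9 - \left(-4\right) 5 d d = 9 - - 20 d d = 9 - - 20 d^{2} = 9 + 20 d^{2}$)
$C{\left(V,v \right)} = -2$
$\left(C{\left(-9,T{\left(0 \right)} \right)} + u{\left(-1 \right)}\right)^{2} = \left(-2 + \left(9 + 20 \left(-1\right)^{2}\right)\right)^{2} = \left(-2 + \left(9 + 20 \cdot 1\right)\right)^{2} = \left(-2 + \left(9 + 20\right)\right)^{2} = \left(-2 + 29\right)^{2} = 27^{2} = 729$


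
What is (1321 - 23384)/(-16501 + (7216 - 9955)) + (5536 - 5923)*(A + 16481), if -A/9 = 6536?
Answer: 315280918903/19240 ≈ 1.6387e+7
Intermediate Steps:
A = -58824 (A = -9*6536 = -58824)
(1321 - 23384)/(-16501 + (7216 - 9955)) + (5536 - 5923)*(A + 16481) = (1321 - 23384)/(-16501 + (7216 - 9955)) + (5536 - 5923)*(-58824 + 16481) = -22063/(-16501 - 2739) - 387*(-42343) = -22063/(-19240) + 16386741 = -22063*(-1/19240) + 16386741 = 22063/19240 + 16386741 = 315280918903/19240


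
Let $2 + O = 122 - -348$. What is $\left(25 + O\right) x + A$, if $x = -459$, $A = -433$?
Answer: $-226720$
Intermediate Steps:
$O = 468$ ($O = -2 + \left(122 - -348\right) = -2 + \left(122 + 348\right) = -2 + 470 = 468$)
$\left(25 + O\right) x + A = \left(25 + 468\right) \left(-459\right) - 433 = 493 \left(-459\right) - 433 = -226287 - 433 = -226720$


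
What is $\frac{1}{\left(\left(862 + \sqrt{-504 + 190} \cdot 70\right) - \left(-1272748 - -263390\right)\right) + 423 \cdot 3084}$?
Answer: $\frac{289344}{669759795013} - \frac{35 i \sqrt{314}}{2679039180052} \approx 4.3201 \cdot 10^{-7} - 2.315 \cdot 10^{-10} i$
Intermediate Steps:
$\frac{1}{\left(\left(862 + \sqrt{-504 + 190} \cdot 70\right) - \left(-1272748 - -263390\right)\right) + 423 \cdot 3084} = \frac{1}{\left(\left(862 + \sqrt{-314} \cdot 70\right) - \left(-1272748 + 263390\right)\right) + 1304532} = \frac{1}{\left(\left(862 + i \sqrt{314} \cdot 70\right) - -1009358\right) + 1304532} = \frac{1}{\left(\left(862 + 70 i \sqrt{314}\right) + 1009358\right) + 1304532} = \frac{1}{\left(1010220 + 70 i \sqrt{314}\right) + 1304532} = \frac{1}{2314752 + 70 i \sqrt{314}}$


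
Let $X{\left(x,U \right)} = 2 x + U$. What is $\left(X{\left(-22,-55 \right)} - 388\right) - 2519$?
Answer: $-3006$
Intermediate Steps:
$X{\left(x,U \right)} = U + 2 x$
$\left(X{\left(-22,-55 \right)} - 388\right) - 2519 = \left(\left(-55 + 2 \left(-22\right)\right) - 388\right) - 2519 = \left(\left(-55 - 44\right) - 388\right) - 2519 = \left(-99 - 388\right) - 2519 = -487 - 2519 = -3006$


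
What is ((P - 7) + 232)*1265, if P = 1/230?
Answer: 569261/2 ≈ 2.8463e+5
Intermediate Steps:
P = 1/230 ≈ 0.0043478
((P - 7) + 232)*1265 = ((1/230 - 7) + 232)*1265 = (-1609/230 + 232)*1265 = (51751/230)*1265 = 569261/2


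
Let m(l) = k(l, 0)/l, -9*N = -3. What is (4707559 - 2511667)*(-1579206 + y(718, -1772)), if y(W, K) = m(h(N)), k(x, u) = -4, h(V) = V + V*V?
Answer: -3467785584780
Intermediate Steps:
N = ⅓ (N = -⅑*(-3) = ⅓ ≈ 0.33333)
h(V) = V + V²
m(l) = -4/l
y(W, K) = -9 (y(W, K) = -4*3/(1 + ⅓) = -4/((⅓)*(4/3)) = -4/4/9 = -4*9/4 = -9)
(4707559 - 2511667)*(-1579206 + y(718, -1772)) = (4707559 - 2511667)*(-1579206 - 9) = 2195892*(-1579215) = -3467785584780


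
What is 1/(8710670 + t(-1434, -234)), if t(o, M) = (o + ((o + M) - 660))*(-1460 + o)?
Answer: 1/19597898 ≈ 5.1026e-8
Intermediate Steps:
t(o, M) = (-1460 + o)*(-660 + M + 2*o) (t(o, M) = (o + ((M + o) - 660))*(-1460 + o) = (o + (-660 + M + o))*(-1460 + o) = (-660 + M + 2*o)*(-1460 + o) = (-1460 + o)*(-660 + M + 2*o))
1/(8710670 + t(-1434, -234)) = 1/(8710670 + (963600 - 3580*(-1434) - 1460*(-234) + 2*(-1434)² - 234*(-1434))) = 1/(8710670 + (963600 + 5133720 + 341640 + 2*2056356 + 335556)) = 1/(8710670 + (963600 + 5133720 + 341640 + 4112712 + 335556)) = 1/(8710670 + 10887228) = 1/19597898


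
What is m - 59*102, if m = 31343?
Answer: 25325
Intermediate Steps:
m - 59*102 = 31343 - 59*102 = 31343 - 1*6018 = 31343 - 6018 = 25325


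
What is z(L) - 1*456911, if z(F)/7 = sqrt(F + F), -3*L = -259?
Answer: -456911 + 7*sqrt(1554)/3 ≈ -4.5682e+5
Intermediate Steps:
L = 259/3 (L = -1/3*(-259) = 259/3 ≈ 86.333)
z(F) = 7*sqrt(2)*sqrt(F) (z(F) = 7*sqrt(F + F) = 7*sqrt(2*F) = 7*(sqrt(2)*sqrt(F)) = 7*sqrt(2)*sqrt(F))
z(L) - 1*456911 = 7*sqrt(2)*sqrt(259/3) - 1*456911 = 7*sqrt(2)*(sqrt(777)/3) - 456911 = 7*sqrt(1554)/3 - 456911 = -456911 + 7*sqrt(1554)/3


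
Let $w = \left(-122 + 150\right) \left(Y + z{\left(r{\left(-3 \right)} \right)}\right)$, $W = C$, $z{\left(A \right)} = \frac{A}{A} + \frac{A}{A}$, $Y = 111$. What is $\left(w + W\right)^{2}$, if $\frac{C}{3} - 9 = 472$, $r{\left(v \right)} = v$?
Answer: $21224449$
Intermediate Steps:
$z{\left(A \right)} = 2$ ($z{\left(A \right)} = 1 + 1 = 2$)
$C = 1443$ ($C = 27 + 3 \cdot 472 = 27 + 1416 = 1443$)
$W = 1443$
$w = 3164$ ($w = \left(-122 + 150\right) \left(111 + 2\right) = 28 \cdot 113 = 3164$)
$\left(w + W\right)^{2} = \left(3164 + 1443\right)^{2} = 4607^{2} = 21224449$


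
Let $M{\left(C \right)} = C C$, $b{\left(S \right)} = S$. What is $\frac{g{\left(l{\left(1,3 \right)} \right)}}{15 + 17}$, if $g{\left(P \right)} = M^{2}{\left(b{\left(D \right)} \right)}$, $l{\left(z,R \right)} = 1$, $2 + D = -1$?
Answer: $\frac{81}{32} \approx 2.5313$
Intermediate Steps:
$D = -3$ ($D = -2 - 1 = -3$)
$M{\left(C \right)} = C^{2}$
$g{\left(P \right)} = 81$ ($g{\left(P \right)} = \left(\left(-3\right)^{2}\right)^{2} = 9^{2} = 81$)
$\frac{g{\left(l{\left(1,3 \right)} \right)}}{15 + 17} = \frac{1}{15 + 17} \cdot 81 = \frac{1}{32} \cdot 81 = \frac{81}{32}$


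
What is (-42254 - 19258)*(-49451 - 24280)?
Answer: 4535341272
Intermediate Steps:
(-42254 - 19258)*(-49451 - 24280) = -61512*(-73731) = 4535341272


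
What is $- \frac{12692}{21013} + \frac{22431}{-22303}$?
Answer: $- \frac{754412279}{468652939} \approx -1.6097$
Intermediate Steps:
$- \frac{12692}{21013} + \frac{22431}{-22303} = \left(-12692\right) \frac{1}{21013} + 22431 \left(- \frac{1}{22303}\right) = - \frac{12692}{21013} - \frac{22431}{22303} = - \frac{754412279}{468652939}$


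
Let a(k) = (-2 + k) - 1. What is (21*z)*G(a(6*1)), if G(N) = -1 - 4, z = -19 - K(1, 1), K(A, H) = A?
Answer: 2100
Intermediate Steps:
a(k) = -3 + k
z = -20 (z = -19 - 1*1 = -19 - 1 = -20)
G(N) = -5
(21*z)*G(a(6*1)) = (21*(-20))*(-5) = -420*(-5) = 2100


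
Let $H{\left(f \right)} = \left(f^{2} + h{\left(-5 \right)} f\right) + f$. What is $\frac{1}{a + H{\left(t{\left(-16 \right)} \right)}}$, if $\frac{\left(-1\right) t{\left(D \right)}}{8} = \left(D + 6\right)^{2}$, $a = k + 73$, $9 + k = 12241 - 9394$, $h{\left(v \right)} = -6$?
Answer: $\frac{1}{646911} \approx 1.5458 \cdot 10^{-6}$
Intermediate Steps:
$k = 2838$ ($k = -9 + \left(12241 - 9394\right) = -9 + 2847 = 2838$)
$a = 2911$ ($a = 2838 + 73 = 2911$)
$t{\left(D \right)} = - 8 \left(6 + D\right)^{2}$ ($t{\left(D \right)} = - 8 \left(D + 6\right)^{2} = - 8 \left(6 + D\right)^{2}$)
$H{\left(f \right)} = f^{2} - 5 f$ ($H{\left(f \right)} = \left(f^{2} - 6 f\right) + f = f^{2} - 5 f$)
$\frac{1}{a + H{\left(t{\left(-16 \right)} \right)}} = \frac{1}{2911 + - 8 \left(6 - 16\right)^{2} \left(-5 - 8 \left(6 - 16\right)^{2}\right)} = \frac{1}{2911 + - 8 \left(-10\right)^{2} \left(-5 - 8 \left(-10\right)^{2}\right)} = \frac{1}{2911 + \left(-8\right) 100 \left(-5 - 800\right)} = \frac{1}{2911 - 800 \left(-5 - 800\right)} = \frac{1}{2911 - -644000} = \frac{1}{2911 + 644000} = \frac{1}{646911}$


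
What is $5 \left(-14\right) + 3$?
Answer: $-67$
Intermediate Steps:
$5 \left(-14\right) + 3 = -70 + 3 = -67$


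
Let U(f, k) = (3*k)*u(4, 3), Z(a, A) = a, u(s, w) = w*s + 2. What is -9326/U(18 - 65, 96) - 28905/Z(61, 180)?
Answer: -58556923/122976 ≈ -476.17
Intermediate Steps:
u(s, w) = 2 + s*w (u(s, w) = s*w + 2 = 2 + s*w)
U(f, k) = 42*k (U(f, k) = (3*k)*(2 + 4*3) = (3*k)*(2 + 12) = (3*k)*14 = 42*k)
-9326/U(18 - 65, 96) - 28905/Z(61, 180) = -9326/(42*96) - 28905/61 = -9326/4032 - 28905*1/61 = -9326*1/4032 - 28905/61 = -4663/2016 - 28905/61 = -58556923/122976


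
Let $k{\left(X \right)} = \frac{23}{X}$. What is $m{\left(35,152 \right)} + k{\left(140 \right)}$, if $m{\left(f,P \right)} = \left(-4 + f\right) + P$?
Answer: $\frac{25643}{140} \approx 183.16$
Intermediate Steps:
$m{\left(f,P \right)} = -4 + P + f$
$m{\left(35,152 \right)} + k{\left(140 \right)} = \left(-4 + 152 + 35\right) + \frac{23}{140} = 183 + 23 \cdot \frac{1}{140} = 183 + \frac{23}{140} = \frac{25643}{140}$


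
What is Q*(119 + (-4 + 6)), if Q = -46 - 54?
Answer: -12100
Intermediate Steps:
Q = -100
Q*(119 + (-4 + 6)) = -100*(119 + (-4 + 6)) = -100*(119 + 2) = -100*121 = -12100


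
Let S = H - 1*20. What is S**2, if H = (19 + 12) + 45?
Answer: 3136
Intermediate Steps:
H = 76 (H = 31 + 45 = 76)
S = 56 (S = 76 - 1*20 = 76 - 20 = 56)
S**2 = 56**2 = 3136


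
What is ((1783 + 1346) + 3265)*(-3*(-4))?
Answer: 76728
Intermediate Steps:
((1783 + 1346) + 3265)*(-3*(-4)) = (3129 + 3265)*12 = 6394*12 = 76728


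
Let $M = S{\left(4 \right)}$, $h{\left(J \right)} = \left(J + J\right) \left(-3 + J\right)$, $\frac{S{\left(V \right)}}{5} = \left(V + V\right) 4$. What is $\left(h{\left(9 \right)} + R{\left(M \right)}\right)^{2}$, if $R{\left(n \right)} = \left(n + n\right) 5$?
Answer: $2917264$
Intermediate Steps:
$S{\left(V \right)} = 40 V$ ($S{\left(V \right)} = 5 \left(V + V\right) 4 = 5 \cdot 2 V 4 = 5 \cdot 8 V = 40 V$)
$h{\left(J \right)} = 2 J \left(-3 + J\right)$
$M = 160$ ($M = 40 \cdot 4 = 160$)
$R{\left(n \right)} = 10 n$ ($R{\left(n \right)} = 2 n 5 = 10 n$)
$\left(h{\left(9 \right)} + R{\left(M \right)}\right)^{2} = \left(2 \cdot 9 \left(-3 + 9\right) + 10 \cdot 160\right)^{2} = \left(2 \cdot 9 \cdot 6 + 1600\right)^{2} = \left(108 + 1600\right)^{2} = 1708^{2} = 2917264$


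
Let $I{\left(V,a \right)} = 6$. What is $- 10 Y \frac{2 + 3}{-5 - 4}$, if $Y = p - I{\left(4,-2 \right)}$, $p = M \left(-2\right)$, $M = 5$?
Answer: $- \frac{800}{9} \approx -88.889$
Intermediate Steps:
$p = -10$ ($p = 5 \left(-2\right) = -10$)
$Y = -16$ ($Y = -10 - 6 = -16$)
$- 10 Y \frac{2 + 3}{-5 - 4} = \left(-10\right) \left(-16\right) \frac{2 + 3}{-5 - 4} = 160 \frac{5}{-9} = 160 \cdot 5 \left(- \frac{1}{9}\right) = 160 \left(- \frac{5}{9}\right) = - \frac{800}{9}$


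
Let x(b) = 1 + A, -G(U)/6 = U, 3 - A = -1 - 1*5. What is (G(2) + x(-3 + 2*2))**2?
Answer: 4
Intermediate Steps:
A = 9 (A = 3 - (-1 - 1*5) = 3 - (-1 - 5) = 3 - 1*(-6) = 3 + 6 = 9)
G(U) = -6*U
x(b) = 10 (x(b) = 1 + 9 = 10)
(G(2) + x(-3 + 2*2))**2 = (-6*2 + 10)**2 = (-12 + 10)**2 = (-2)**2 = 4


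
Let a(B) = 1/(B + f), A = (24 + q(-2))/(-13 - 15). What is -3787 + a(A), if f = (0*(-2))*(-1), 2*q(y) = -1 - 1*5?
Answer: -11365/3 ≈ -3788.3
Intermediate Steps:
q(y) = -3 (q(y) = (-1 - 1*5)/2 = (-1 - 5)/2 = (½)*(-6) = -3)
f = 0 (f = 0*(-1) = 0)
A = -¾ (A = (24 - 3)/(-13 - 15) = 21/(-28) = 21*(-1/28) = -¾ ≈ -0.75000)
a(B) = 1/B (a(B) = 1/(B + 0) = 1/B)
-3787 + a(A) = -3787 + 1/(-¾) = -3787 - 4/3 = -11365/3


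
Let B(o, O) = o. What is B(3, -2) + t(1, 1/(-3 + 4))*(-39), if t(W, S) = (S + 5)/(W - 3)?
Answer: 120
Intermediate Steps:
t(W, S) = (5 + S)/(-3 + W)
B(3, -2) + t(1, 1/(-3 + 4))*(-39) = 3 + ((5 + 1/(-3 + 4))/(-3 + 1))*(-39) = 3 + ((5 + 1/1)/(-2))*(-39) = 3 - (5 + 1)/2*(-39) = 3 - ½*6*(-39) = 3 - 3*(-39) = 3 + 117 = 120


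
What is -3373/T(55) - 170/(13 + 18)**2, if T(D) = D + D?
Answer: -3260153/105710 ≈ -30.841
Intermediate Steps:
T(D) = 2*D
-3373/T(55) - 170/(13 + 18)**2 = -3373/(2*55) - 170/(13 + 18)**2 = -3373/110 - 170/(31**2) = -3373*1/110 - 170/961 = -3373/110 - 170*1/961 = -3373/110 - 170/961 = -3260153/105710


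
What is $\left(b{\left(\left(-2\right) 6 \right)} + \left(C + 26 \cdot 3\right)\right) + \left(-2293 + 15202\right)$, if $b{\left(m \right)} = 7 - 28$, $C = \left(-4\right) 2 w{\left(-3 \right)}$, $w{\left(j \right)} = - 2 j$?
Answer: $12918$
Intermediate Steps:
$C = -48$ ($C = \left(-4\right) 2 \left(\left(-2\right) \left(-3\right)\right) = \left(-8\right) 6 = -48$)
$b{\left(m \right)} = -21$ ($b{\left(m \right)} = 7 - 28 = -21$)
$\left(b{\left(\left(-2\right) 6 \right)} + \left(C + 26 \cdot 3\right)\right) + \left(-2293 + 15202\right) = \left(-21 + \left(-48 + 26 \cdot 3\right)\right) + \left(-2293 + 15202\right) = \left(-21 + \left(-48 + 78\right)\right) + 12909 = \left(-21 + 30\right) + 12909 = 9 + 12909 = 12918$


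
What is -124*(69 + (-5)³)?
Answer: 6944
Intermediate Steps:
-124*(69 + (-5)³) = -124*(69 - 125) = -124*(-56) = 6944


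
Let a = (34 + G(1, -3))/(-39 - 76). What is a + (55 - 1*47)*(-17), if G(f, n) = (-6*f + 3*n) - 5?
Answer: -15654/115 ≈ -136.12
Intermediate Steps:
G(f, n) = -5 - 6*f + 3*n
a = -14/115 (a = (34 + (-5 - 6*1 + 3*(-3)))/(-39 - 76) = (34 + (-5 - 6 - 9))/(-115) = (34 - 20)*(-1/115) = 14*(-1/115) = -14/115 ≈ -0.12174)
a + (55 - 1*47)*(-17) = -14/115 + (55 - 1*47)*(-17) = -14/115 + (55 - 47)*(-17) = -14/115 + 8*(-17) = -14/115 - 136 = -15654/115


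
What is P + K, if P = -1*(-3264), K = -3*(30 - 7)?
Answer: 3195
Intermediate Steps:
K = -69 (K = -3*23 = -69)
P = 3264
P + K = 3264 - 69 = 3195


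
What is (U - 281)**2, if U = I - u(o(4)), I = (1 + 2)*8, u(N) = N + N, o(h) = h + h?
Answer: 74529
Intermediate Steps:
o(h) = 2*h
u(N) = 2*N
I = 24 (I = 3*8 = 24)
U = 8 (U = 24 - 2*2*4 = 24 - 2*8 = 24 - 1*16 = 24 - 16 = 8)
(U - 281)**2 = (8 - 281)**2 = (-273)**2 = 74529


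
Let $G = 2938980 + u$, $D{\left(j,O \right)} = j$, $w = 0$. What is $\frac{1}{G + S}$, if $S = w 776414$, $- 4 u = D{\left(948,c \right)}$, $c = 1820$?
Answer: $\frac{1}{2938743} \approx 3.4028 \cdot 10^{-7}$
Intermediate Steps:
$u = -237$ ($u = \left(- \frac{1}{4}\right) 948 = -237$)
$S = 0$ ($S = 0 \cdot 776414 = 0$)
$G = 2938743$ ($G = 2938980 - 237 = 2938743$)
$\frac{1}{G + S} = \frac{1}{2938743 + 0} = \frac{1}{2938743}$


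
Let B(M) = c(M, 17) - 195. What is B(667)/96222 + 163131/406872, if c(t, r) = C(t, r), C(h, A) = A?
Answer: 868020437/2175002088 ≈ 0.39909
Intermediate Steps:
c(t, r) = r
B(M) = -178 (B(M) = 17 - 195 = -178)
B(667)/96222 + 163131/406872 = -178/96222 + 163131/406872 = -178*1/96222 + 163131*(1/406872) = -89/48111 + 54377/135624 = 868020437/2175002088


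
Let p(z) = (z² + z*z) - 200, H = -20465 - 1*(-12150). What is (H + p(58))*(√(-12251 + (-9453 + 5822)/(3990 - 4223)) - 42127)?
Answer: 75280949 - 3574*I*√166062129/233 ≈ 7.5281e+7 - 1.9767e+5*I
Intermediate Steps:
H = -8315 (H = -20465 + 12150 = -8315)
p(z) = -200 + 2*z² (p(z) = (z² + z²) - 200 = 2*z² - 200 = -200 + 2*z²)
(H + p(58))*(√(-12251 + (-9453 + 5822)/(3990 - 4223)) - 42127) = (-8315 + (-200 + 2*58²))*(√(-12251 + (-9453 + 5822)/(3990 - 4223)) - 42127) = (-8315 + (-200 + 2*3364))*(√(-12251 - 3631/(-233)) - 42127) = (-8315 + (-200 + 6728))*(√(-12251 - 3631*(-1/233)) - 42127) = (-8315 + 6528)*(√(-12251 + 3631/233) - 42127) = -1787*(√(-2850852/233) - 42127) = -1787*(2*I*√166062129/233 - 42127) = -1787*(-42127 + 2*I*√166062129/233) = 75280949 - 3574*I*√166062129/233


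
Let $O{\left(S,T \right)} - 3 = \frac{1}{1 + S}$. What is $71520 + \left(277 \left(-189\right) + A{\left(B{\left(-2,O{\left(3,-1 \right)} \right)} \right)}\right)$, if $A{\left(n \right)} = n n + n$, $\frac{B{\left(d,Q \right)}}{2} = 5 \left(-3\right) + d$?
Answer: $20289$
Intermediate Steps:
$O{\left(S,T \right)} = 3 + \frac{1}{1 + S}$
$B{\left(d,Q \right)} = -30 + 2 d$ ($B{\left(d,Q \right)} = 2 \left(5 \left(-3\right) + d\right) = 2 \left(-15 + d\right) = -30 + 2 d$)
$A{\left(n \right)} = n + n^{2}$ ($A{\left(n \right)} = n^{2} + n = n + n^{2}$)
$71520 + \left(277 \left(-189\right) + A{\left(B{\left(-2,O{\left(3,-1 \right)} \right)} \right)}\right) = 71520 + \left(277 \left(-189\right) + \left(-30 + 2 \left(-2\right)\right) \left(1 + \left(-30 + 2 \left(-2\right)\right)\right)\right) = 71520 - \left(52353 - \left(-30 - 4\right) \left(1 - 34\right)\right) = 71520 - \left(52353 + 34 \left(1 - 34\right)\right) = 71520 - 51231 = 20289$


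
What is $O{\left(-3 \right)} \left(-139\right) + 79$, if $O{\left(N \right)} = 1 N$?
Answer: $496$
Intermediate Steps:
$O{\left(N \right)} = N$
$O{\left(-3 \right)} \left(-139\right) + 79 = \left(-3\right) \left(-139\right) + 79 = 417 + 79 = 496$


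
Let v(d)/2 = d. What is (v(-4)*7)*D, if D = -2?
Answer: 112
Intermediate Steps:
v(d) = 2*d
(v(-4)*7)*D = ((2*(-4))*7)*(-2) = -8*7*(-2) = -56*(-2) = 112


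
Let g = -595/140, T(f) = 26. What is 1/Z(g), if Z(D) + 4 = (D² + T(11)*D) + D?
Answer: -16/1611 ≈ -0.0099317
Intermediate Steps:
g = -17/4 (g = -595*1/140 = -17/4 ≈ -4.2500)
Z(D) = -4 + D² + 27*D (Z(D) = -4 + ((D² + 26*D) + D) = -4 + (D² + 27*D) = -4 + D² + 27*D)
1/Z(g) = 1/(-4 + (-17/4)² + 27*(-17/4)) = 1/(-4 + 289/16 - 459/4) = 1/(-1611/16) = -16/1611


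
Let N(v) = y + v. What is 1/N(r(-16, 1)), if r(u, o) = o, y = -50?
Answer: -1/49 ≈ -0.020408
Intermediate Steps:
N(v) = -50 + v
1/N(r(-16, 1)) = 1/(-50 + 1) = 1/(-49) = -1/49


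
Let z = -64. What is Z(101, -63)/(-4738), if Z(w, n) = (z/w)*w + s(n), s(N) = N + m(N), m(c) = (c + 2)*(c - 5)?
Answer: -4021/4738 ≈ -0.84867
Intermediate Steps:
m(c) = (-5 + c)*(2 + c) (m(c) = (2 + c)*(-5 + c) = (-5 + c)*(2 + c))
s(N) = -10 + N² - 2*N (s(N) = N + (-10 + N² - 3*N) = -10 + N² - 2*N)
Z(w, n) = -74 + n² - 2*n (Z(w, n) = (-64/w)*w + (-10 + n² - 2*n) = -64 + (-10 + n² - 2*n) = -74 + n² - 2*n)
Z(101, -63)/(-4738) = (-74 + (-63)² - 2*(-63))/(-4738) = (-74 + 3969 + 126)*(-1/4738) = 4021*(-1/4738) = -4021/4738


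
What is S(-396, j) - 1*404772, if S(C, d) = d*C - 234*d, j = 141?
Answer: -493602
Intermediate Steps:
S(C, d) = -234*d + C*d (S(C, d) = C*d - 234*d = -234*d + C*d)
S(-396, j) - 1*404772 = 141*(-234 - 396) - 1*404772 = 141*(-630) - 404772 = -88830 - 404772 = -493602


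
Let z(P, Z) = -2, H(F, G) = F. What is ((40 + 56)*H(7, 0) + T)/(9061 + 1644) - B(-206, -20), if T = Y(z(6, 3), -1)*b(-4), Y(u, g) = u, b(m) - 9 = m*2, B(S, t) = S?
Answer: 441180/2141 ≈ 206.06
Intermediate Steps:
b(m) = 9 + 2*m (b(m) = 9 + m*2 = 9 + 2*m)
T = -2 (T = -2*(9 + 2*(-4)) = -2*(9 - 8) = -2*1 = -2)
((40 + 56)*H(7, 0) + T)/(9061 + 1644) - B(-206, -20) = ((40 + 56)*7 - 2)/(9061 + 1644) - 1*(-206) = (96*7 - 2)/10705 + 206 = (672 - 2)*(1/10705) + 206 = 670*(1/10705) + 206 = 134/2141 + 206 = 441180/2141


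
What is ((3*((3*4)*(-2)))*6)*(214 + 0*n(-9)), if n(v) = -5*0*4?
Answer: -92448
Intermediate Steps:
n(v) = 0 (n(v) = 0*4 = 0)
((3*((3*4)*(-2)))*6)*(214 + 0*n(-9)) = ((3*((3*4)*(-2)))*6)*(214 + 0*0) = ((3*(12*(-2)))*6)*(214 + 0) = ((3*(-24))*6)*214 = -72*6*214 = -432*214 = -92448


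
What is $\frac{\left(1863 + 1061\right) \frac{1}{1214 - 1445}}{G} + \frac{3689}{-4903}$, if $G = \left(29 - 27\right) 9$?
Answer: $- \frac{14837617}{10193337} \approx -1.4556$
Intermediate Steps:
$G = 18$ ($G = 2 \cdot 9 = 18$)
$\frac{\left(1863 + 1061\right) \frac{1}{1214 - 1445}}{G} + \frac{3689}{-4903} = \frac{\left(1863 + 1061\right) \frac{1}{1214 - 1445}}{18} + \frac{3689}{-4903} = \frac{2924}{-231} \cdot \frac{1}{18} + 3689 \left(- \frac{1}{4903}\right) = 2924 \left(- \frac{1}{231}\right) \frac{1}{18} - \frac{3689}{4903} = \left(- \frac{2924}{231}\right) \frac{1}{18} - \frac{3689}{4903} = - \frac{1462}{2079} - \frac{3689}{4903} = - \frac{14837617}{10193337}$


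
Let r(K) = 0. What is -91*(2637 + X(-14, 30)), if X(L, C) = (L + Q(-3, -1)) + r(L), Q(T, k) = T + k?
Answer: -238329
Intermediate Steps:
X(L, C) = -4 + L (X(L, C) = (L + (-3 - 1)) + 0 = (L - 4) + 0 = (-4 + L) + 0 = -4 + L)
-91*(2637 + X(-14, 30)) = -91*(2637 + (-4 - 14)) = -91*(2637 - 18) = -91*2619 = -238329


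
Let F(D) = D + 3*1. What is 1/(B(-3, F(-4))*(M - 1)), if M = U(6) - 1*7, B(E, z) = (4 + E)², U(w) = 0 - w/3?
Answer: -⅒ ≈ -0.10000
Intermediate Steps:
U(w) = -w/3 (U(w) = 0 - w/3 = -w/3)
F(D) = 3 + D (F(D) = D + 3 = 3 + D)
M = -9 (M = -⅓*6 - 1*7 = -2 - 7 = -9)
1/(B(-3, F(-4))*(M - 1)) = 1/((4 - 3)²*(-9 - 1)) = 1/(1²*(-10)) = 1/(1*(-10)) = 1/(-10) = -⅒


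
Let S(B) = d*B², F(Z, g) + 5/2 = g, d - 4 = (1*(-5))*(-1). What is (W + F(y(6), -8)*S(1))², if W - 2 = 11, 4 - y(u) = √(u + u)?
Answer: 26569/4 ≈ 6642.3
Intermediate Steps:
y(u) = 4 - √2*√u (y(u) = 4 - √(u + u) = 4 - √(2*u) = 4 - √2*√u)
d = 9 (d = 4 + (1*(-5))*(-1) = 4 - 5*(-1) = 4 + 5 = 9)
W = 13 (W = 2 + 11 = 13)
F(Z, g) = -5/2 + g
S(B) = 9*B²
(W + F(y(6), -8)*S(1))² = (13 + (-5/2 - 8)*(9*1²))² = (13 - 189/2)² = (-163/2)² = 26569/4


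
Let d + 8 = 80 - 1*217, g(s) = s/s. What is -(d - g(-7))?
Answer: 146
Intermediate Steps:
g(s) = 1
d = -145 (d = -8 + (80 - 1*217) = -8 + (80 - 217) = -8 - 137 = -145)
-(d - g(-7)) = -(-145 - 1*1) = -(-145 - 1) = -1*(-146) = 146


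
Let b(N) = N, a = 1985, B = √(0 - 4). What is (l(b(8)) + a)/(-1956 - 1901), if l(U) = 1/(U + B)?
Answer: -4821/9367 + I/131138 ≈ -0.51468 + 7.6256e-6*I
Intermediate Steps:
B = 2*I (B = √(-4) = 2*I ≈ 2.0*I)
l(U) = 1/(U + 2*I)
(l(b(8)) + a)/(-1956 - 1901) = (1/(8 + 2*I) + 1985)/(-1956 - 1901) = ((8 - 2*I)/68 + 1985)/(-3857) = (1985 + (8 - 2*I)/68)*(-1/3857) = -1985/3857 - (8 - 2*I)/262276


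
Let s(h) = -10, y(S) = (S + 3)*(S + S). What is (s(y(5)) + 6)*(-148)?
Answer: 592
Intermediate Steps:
y(S) = 2*S*(3 + S) (y(S) = (3 + S)*(2*S) = 2*S*(3 + S))
(s(y(5)) + 6)*(-148) = (-10 + 6)*(-148) = -4*(-148) = 592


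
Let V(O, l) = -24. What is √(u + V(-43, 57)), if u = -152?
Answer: 4*I*√11 ≈ 13.266*I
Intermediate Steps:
√(u + V(-43, 57)) = √(-152 - 24) = √(-176) = 4*I*√11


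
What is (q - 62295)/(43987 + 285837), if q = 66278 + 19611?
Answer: 11797/164912 ≈ 0.071535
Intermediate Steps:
q = 85889
(q - 62295)/(43987 + 285837) = (85889 - 62295)/(43987 + 285837) = 23594/329824 = 23594*(1/329824) = 11797/164912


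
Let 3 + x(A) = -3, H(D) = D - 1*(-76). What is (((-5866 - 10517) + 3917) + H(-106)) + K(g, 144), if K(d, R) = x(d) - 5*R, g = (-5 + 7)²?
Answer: -13222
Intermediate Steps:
H(D) = 76 + D (H(D) = D + 76 = 76 + D)
g = 4 (g = 2² = 4)
x(A) = -6 (x(A) = -3 - 3 = -6)
K(d, R) = -6 - 5*R
(((-5866 - 10517) + 3917) + H(-106)) + K(g, 144) = (((-5866 - 10517) + 3917) + (76 - 106)) + (-6 - 5*144) = ((-16383 + 3917) - 30) + (-6 - 720) = (-12466 - 30) - 726 = -12496 - 726 = -13222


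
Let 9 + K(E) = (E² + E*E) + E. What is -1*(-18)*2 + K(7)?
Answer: 132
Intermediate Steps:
K(E) = -9 + E + 2*E² (K(E) = -9 + ((E² + E*E) + E) = -9 + ((E² + E²) + E) = -9 + (2*E² + E) = -9 + (E + 2*E²) = -9 + E + 2*E²)
-1*(-18)*2 + K(7) = -1*(-18)*2 + (-9 + 7 + 2*7²) = 18*2 + (-9 + 7 + 2*49) = 36 + (-9 + 7 + 98) = 36 + 96 = 132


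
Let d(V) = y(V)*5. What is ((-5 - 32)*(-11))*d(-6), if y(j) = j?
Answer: -12210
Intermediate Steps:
d(V) = 5*V (d(V) = V*5 = 5*V)
((-5 - 32)*(-11))*d(-6) = ((-5 - 32)*(-11))*(5*(-6)) = -37*(-11)*(-30) = 407*(-30) = -12210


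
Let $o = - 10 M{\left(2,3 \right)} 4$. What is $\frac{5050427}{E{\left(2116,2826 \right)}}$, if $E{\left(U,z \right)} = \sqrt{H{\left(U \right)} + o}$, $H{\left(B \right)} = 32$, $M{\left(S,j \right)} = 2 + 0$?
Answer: $- \frac{5050427 i \sqrt{3}}{12} \approx - 7.2897 \cdot 10^{5} i$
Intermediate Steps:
$M{\left(S,j \right)} = 2$
$o = -80$ ($o = \left(-10\right) 2 \cdot 4 = \left(-20\right) 4 = -80$)
$E{\left(U,z \right)} = 4 i \sqrt{3}$ ($E{\left(U,z \right)} = \sqrt{32 - 80} = \sqrt{-48} = 4 i \sqrt{3}$)
$\frac{5050427}{E{\left(2116,2826 \right)}} = \frac{5050427}{4 i \sqrt{3}} = 5050427 \left(- \frac{i \sqrt{3}}{12}\right) = - \frac{5050427 i \sqrt{3}}{12}$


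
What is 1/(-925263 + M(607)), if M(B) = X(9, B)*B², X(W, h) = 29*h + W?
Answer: 1/6488198525 ≈ 1.5413e-10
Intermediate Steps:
X(W, h) = W + 29*h
M(B) = B²*(9 + 29*B) (M(B) = (9 + 29*B)*B² = B²*(9 + 29*B))
1/(-925263 + M(607)) = 1/(-925263 + 607²*(9 + 29*607)) = 1/(-925263 + 368449*(9 + 17603)) = 1/(-925263 + 368449*17612) = 1/(-925263 + 6489123788) = 1/6488198525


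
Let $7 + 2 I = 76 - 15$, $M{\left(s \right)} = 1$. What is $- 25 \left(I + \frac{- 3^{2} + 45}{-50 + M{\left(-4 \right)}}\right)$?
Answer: $- \frac{32175}{49} \approx -656.63$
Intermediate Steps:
$I = 27$ ($I = - \frac{7}{2} + \frac{76 - 15}{2} = - \frac{7}{2} + \frac{1}{2} \cdot 61 = - \frac{7}{2} + \frac{61}{2} = 27$)
$- 25 \left(I + \frac{- 3^{2} + 45}{-50 + M{\left(-4 \right)}}\right) = - 25 \left(27 + \frac{- 3^{2} + 45}{-50 + 1}\right) = - 25 \left(27 + \frac{\left(-1\right) 9 + 45}{-49}\right) = - 25 \left(27 + \left(-9 + 45\right) \left(- \frac{1}{49}\right)\right) = - 25 \left(27 + 36 \left(- \frac{1}{49}\right)\right) = - 25 \left(27 - \frac{36}{49}\right) = \left(-25\right) \frac{1287}{49} = - \frac{32175}{49}$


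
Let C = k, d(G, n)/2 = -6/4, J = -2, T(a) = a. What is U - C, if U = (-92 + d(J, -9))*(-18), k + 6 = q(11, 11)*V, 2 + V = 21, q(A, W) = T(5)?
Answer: 1621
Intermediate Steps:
q(A, W) = 5
V = 19 (V = -2 + 21 = 19)
d(G, n) = -3 (d(G, n) = 2*(-6/4) = 2*(-6*1/4) = 2*(-3/2) = -3)
k = 89 (k = -6 + 5*19 = -6 + 95 = 89)
C = 89
U = 1710 (U = (-92 - 3)*(-18) = -95*(-18) = 1710)
U - C = 1710 - 1*89 = 1710 - 89 = 1621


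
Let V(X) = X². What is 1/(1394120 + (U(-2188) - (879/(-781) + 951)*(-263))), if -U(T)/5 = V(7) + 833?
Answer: 781/1280470586 ≈ 6.0993e-7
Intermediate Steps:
U(T) = -4410 (U(T) = -5*(7² + 833) = -5*(49 + 833) = -5*882 = -4410)
1/(1394120 + (U(-2188) - (879/(-781) + 951)*(-263))) = 1/(1394120 + (-4410 - (879/(-781) + 951)*(-263))) = 1/(1394120 + (-4410 - (879*(-1/781) + 951)*(-263))) = 1/(1394120 + (-4410 - (-879/781 + 951)*(-263))) = 1/(1394120 + (-4410 - 741852*(-263)/781)) = 1/(1394120 + (-4410 - 1*(-195107076/781))) = 1/(1394120 + (-4410 + 195107076/781)) = 1/(1394120 + 191662866/781) = 1/(1280470586/781) = 781/1280470586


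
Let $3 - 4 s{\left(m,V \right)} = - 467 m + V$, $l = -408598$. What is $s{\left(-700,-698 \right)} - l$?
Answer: $\frac{1308193}{4} \approx 3.2705 \cdot 10^{5}$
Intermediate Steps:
$s{\left(m,V \right)} = \frac{3}{4} - \frac{V}{4} + \frac{467 m}{4}$ ($s{\left(m,V \right)} = \frac{3}{4} - \frac{- 467 m + V}{4} = \frac{3}{4} - \frac{V - 467 m}{4} = \frac{3}{4} - \left(- \frac{467 m}{4} + \frac{V}{4}\right) = \frac{3}{4} - \frac{V}{4} + \frac{467 m}{4}$)
$s{\left(-700,-698 \right)} - l = \left(\frac{3}{4} - - \frac{349}{2} + \frac{467}{4} \left(-700\right)\right) - -408598 = \left(\frac{3}{4} + \frac{349}{2} - 81725\right) + 408598 = - \frac{326199}{4} + 408598 = \frac{1308193}{4}$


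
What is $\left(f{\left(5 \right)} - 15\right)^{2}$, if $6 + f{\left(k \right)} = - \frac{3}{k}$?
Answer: $\frac{11664}{25} \approx 466.56$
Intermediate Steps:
$f{\left(k \right)} = -6 - \frac{3}{k}$
$\left(f{\left(5 \right)} - 15\right)^{2} = \left(\left(-6 - \frac{3}{5}\right) - 15\right)^{2} = \left(- \frac{33}{5} - 15\right)^{2} = \left(- \frac{108}{5}\right)^{2} = \frac{11664}{25}$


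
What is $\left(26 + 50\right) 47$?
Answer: $3572$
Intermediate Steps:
$\left(26 + 50\right) 47 = 76 \cdot 47 = 3572$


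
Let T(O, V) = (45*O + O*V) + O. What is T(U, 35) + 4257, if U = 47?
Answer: 8064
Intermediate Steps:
T(O, V) = 46*O + O*V
T(U, 35) + 4257 = 47*(46 + 35) + 4257 = 47*81 + 4257 = 3807 + 4257 = 8064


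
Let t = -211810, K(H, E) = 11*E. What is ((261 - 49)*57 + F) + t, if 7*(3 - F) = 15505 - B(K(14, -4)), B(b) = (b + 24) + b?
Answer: -1413630/7 ≈ -2.0195e+5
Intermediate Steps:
B(b) = 24 + 2*b (B(b) = (24 + b) + b = 24 + 2*b)
F = -15548/7 (F = 3 - (15505 - (24 + 2*(11*(-4))))/7 = 3 - (15505 - (24 + 2*(-44)))/7 = 3 - (15505 - (24 - 88))/7 = 3 - (15505 - 1*(-64))/7 = 3 - (15505 + 64)/7 = 3 - 1/7*15569 = 3 - 15569/7 = -15548/7 ≈ -2221.1)
((261 - 49)*57 + F) + t = ((261 - 49)*57 - 15548/7) - 211810 = (212*57 - 15548/7) - 211810 = (12084 - 15548/7) - 211810 = 69040/7 - 211810 = -1413630/7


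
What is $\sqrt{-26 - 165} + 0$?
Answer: $i \sqrt{191} \approx 13.82 i$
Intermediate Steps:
$\sqrt{-26 - 165} + 0 = \sqrt{-191} + 0 = i \sqrt{191} + 0 = i \sqrt{191}$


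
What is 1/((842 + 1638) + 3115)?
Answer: 1/5595 ≈ 0.00017873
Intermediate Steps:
1/((842 + 1638) + 3115) = 1/(2480 + 3115) = 1/5595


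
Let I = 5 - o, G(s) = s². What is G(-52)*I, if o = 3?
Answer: 5408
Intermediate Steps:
I = 2 (I = 5 - 1*3 = 5 - 3 = 2)
G(-52)*I = (-52)²*2 = 2704*2 = 5408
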